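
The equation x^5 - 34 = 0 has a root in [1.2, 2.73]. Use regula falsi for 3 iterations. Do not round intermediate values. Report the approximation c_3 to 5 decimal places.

f(1.200000) = -31.511680, f(2.730000) = 117.639811
step 1: c = 1.523248, f(c) = -25.799268 < 0 → new bracket [1.523248, 2.730000]
step 2: c = 1.740297, f(c) = -18.036923 < 0 → new bracket [1.740297, 2.730000]
step 3: c = 1.871868, f(c) = -11.018598 < 0 → new bracket [1.871868, 2.730000]

1.87187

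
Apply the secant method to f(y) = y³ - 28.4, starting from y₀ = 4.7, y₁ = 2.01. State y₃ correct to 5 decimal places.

3.28685

f(y_0) = 75.423000, f(y_1) = -20.279399
y_2 = 2.010000 - (-20.279399)·(2.010000 - 4.700000)/(-20.279399 - (75.423000)) = 2.580013; f(y_2) = -11.226234
y_3 = 2.580013 - (-11.226234)·(2.580013 - 2.010000)/(-11.226234 - (-20.279399)) = 3.286848; f(y_3) = 7.109034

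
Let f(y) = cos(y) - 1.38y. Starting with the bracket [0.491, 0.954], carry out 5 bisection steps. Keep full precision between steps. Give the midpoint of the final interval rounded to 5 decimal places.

f(0.491000) = 0.204282, f(0.954000) = -0.738095 (opposite signs)
step 1: m = 0.722500, f(m) = -0.246895 < 0 → root in [0.491000, 0.722500]
step 2: m = 0.606750, f(m) = -0.015809 < 0 → root in [0.491000, 0.606750]
step 3: m = 0.548875, f(m) = 0.095665 > 0 → root in [0.548875, 0.606750]
step 4: m = 0.577812, f(m) = 0.040278 > 0 → root in [0.577812, 0.606750]
step 5: m = 0.592281, f(m) = 0.012321 > 0 → root in [0.592281, 0.606750]
Midpoint of [0.592281, 0.606750] = 0.599516

0.59952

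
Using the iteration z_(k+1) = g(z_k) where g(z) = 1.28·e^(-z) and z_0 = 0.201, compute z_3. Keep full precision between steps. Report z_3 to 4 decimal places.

z_1 = g(0.201000) = 1.046928
z_2 = g(1.046928) = 0.449298
z_3 = g(0.449298) = 0.816737

0.8167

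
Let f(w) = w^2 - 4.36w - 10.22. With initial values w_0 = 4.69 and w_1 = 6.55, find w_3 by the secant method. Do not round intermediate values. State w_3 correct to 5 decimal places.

6.04334

f(w_0) = -8.672300, f(w_1) = 4.124500
w_2 = 6.550000 - (4.124500)·(6.550000 - 4.690000)/(4.124500 - (-8.672300)) = 5.950509; f(w_2) = -0.755664
w_3 = 5.950509 - (-0.755664)·(5.950509 - 6.550000)/(-0.755664 - (4.124500)) = 6.043336; f(w_3) = -0.047032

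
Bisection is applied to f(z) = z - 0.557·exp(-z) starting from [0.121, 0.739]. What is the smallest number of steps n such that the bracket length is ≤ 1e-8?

26

Initial width b − a = 0.739 − 0.121 = 0.618000.
After n steps the width is (b−a)/2^n; need (b−a)/2^n ≤ 1e-8.
So n ≥ log₂(0.618000/1e-8) = log₂(61800000.0000) ≈ 25.8811.
Hence n = 26.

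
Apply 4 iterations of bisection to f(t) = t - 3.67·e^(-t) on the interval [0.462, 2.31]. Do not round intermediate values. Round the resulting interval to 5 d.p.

f(0.462000) = -1.850182, f(2.310000) = 1.945711 (opposite signs)
step 1: m = 1.386000, f(m) = 0.468230 > 0 → root in [0.462000, 1.386000]
step 2: m = 0.924000, f(m) = -0.532726 < 0 → root in [0.924000, 1.386000]
step 3: m = 1.155000, f(m) = -0.001261 < 0 → root in [1.155000, 1.386000]
step 4: m = 1.270500, f(m) = 0.240363 > 0 → root in [1.155000, 1.270500]

[1.15500, 1.27050]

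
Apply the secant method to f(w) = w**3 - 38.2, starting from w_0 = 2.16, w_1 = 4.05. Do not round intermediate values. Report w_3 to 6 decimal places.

3.318654

Secant update: w_(k+1) = w_k − f(w_k)·(w_k − w_(k-1))/(f(w_k) − f(w_(k-1))).
f(w_0) = -28.122304, f(w_1) = 28.230125
w_2 = 4.050000 - (28.230125)·(4.050000 - 2.160000)/(28.230125 - (-28.122304)) = 3.103192; f(w_2) = -8.316883
w_3 = 3.103192 - (-8.316883)·(3.103192 - 4.050000)/(-8.316883 - (28.230125)) = 3.318654; f(w_3) = -1.650125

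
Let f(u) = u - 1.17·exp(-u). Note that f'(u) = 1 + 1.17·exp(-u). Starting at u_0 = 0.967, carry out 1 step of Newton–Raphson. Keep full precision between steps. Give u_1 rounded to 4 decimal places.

0.6056

Newton update: u ← u − f(u)/f'(u).
u_0 = 0.967000: f = 0.522140, f' = 1.444860 → u_1 = 0.967000 - (0.522140)/(1.444860) = 0.605622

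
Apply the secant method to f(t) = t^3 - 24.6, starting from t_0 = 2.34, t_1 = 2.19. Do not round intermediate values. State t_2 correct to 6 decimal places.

f(t_0) = -11.787096, f(t_1) = -14.096541
t_2 = 2.190000 - (-14.096541)·(2.190000 - 2.340000)/(-14.096541 - (-11.787096)) = 3.105580; f(t_2) = 5.352155

3.105580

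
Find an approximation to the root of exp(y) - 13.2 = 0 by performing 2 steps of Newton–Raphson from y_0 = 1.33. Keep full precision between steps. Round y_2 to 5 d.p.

3.11023

f'(y) = exp(y)
y_0 = 1.330000: f = -9.418957, f' = 3.781043 → y_1 = 1.330000 - (-9.418957)/(3.781043) = 3.821100
y_1 = 3.821100: f = 32.454394, f' = 45.654394 → y_2 = 3.821100 - (32.454394)/(45.654394) = 3.110229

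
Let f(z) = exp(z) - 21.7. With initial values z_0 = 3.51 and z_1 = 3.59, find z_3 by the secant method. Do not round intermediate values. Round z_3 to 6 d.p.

f(z_0) = 11.748268, f(z_1) = 14.534076
z_2 = 3.590000 - (14.534076)·(3.590000 - 3.510000)/(14.534076 - (11.748268)) = 3.172625; f(z_2) = 2.170066
z_3 = 3.172625 - (2.170066)·(3.172625 - 3.590000)/(2.170066 - (14.534076)) = 3.099370; f(z_3) = 0.483966

3.099370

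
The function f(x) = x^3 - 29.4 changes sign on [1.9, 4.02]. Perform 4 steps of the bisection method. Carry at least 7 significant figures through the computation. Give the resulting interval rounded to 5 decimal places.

[2.96000, 3.09250]

f(1.900000) = -22.541000, f(4.020000) = 35.564808 (opposite signs)
step 1: m = 2.960000, f(m) = -3.465664 < 0 → root in [2.960000, 4.020000]
step 2: m = 3.490000, f(m) = 13.108549 > 0 → root in [2.960000, 3.490000]
step 3: m = 3.225000, f(m) = 4.142016 > 0 → root in [2.960000, 3.225000]
step 4: m = 3.092500, f(m) = 0.175298 > 0 → root in [2.960000, 3.092500]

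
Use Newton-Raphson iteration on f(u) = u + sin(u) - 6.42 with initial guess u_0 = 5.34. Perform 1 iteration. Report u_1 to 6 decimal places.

Newton update: u ← u − f(u)/f'(u).
f'(u) = 1 + cos(u)
u_0 = 5.340000: f = -1.889433, f' = 1.587213 → u_1 = 5.340000 - (-1.889433)/(1.587213) = 6.530409

6.530409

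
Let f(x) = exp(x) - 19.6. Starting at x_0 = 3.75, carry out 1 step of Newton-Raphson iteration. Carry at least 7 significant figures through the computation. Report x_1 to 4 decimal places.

f'(x) = exp(x)
x_0 = 3.750000: f = 22.921082, f' = 42.521082 → x_1 = 3.750000 - (22.921082)/(42.521082) = 3.210948

3.2109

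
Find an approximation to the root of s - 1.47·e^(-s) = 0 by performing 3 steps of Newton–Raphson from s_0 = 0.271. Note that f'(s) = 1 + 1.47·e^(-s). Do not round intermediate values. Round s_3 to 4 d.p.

Newton update: s ← s − f(s)/f'(s).
s_0 = 0.271000: f = -0.850046, f' = 2.121046 → s_1 = 0.271000 - (-0.850046)/(2.121046) = 0.671767
s_1 = 0.671767: f = -0.079116, f' = 1.750883 → s_2 = 0.671767 - (-0.079116)/(1.750883) = 0.716954
s_2 = 0.716954: f = -0.000755, f' = 1.717709 → s_3 = 0.716954 - (-0.000755)/(1.717709) = 0.717393

0.7174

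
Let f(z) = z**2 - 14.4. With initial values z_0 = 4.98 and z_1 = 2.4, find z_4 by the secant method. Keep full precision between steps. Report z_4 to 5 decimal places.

3.79315

Secant update: z_(k+1) = z_k − f(z_k)·(z_k − z_(k-1))/(f(z_k) − f(z_(k-1))).
f(z_0) = 10.400400, f(z_1) = -8.640000
z_2 = 2.400000 - (-8.640000)·(2.400000 - 4.980000)/(-8.640000 - (10.400400)) = 3.570732; f(z_2) = -1.649875
z_3 = 3.570732 - (-1.649875)·(3.570732 - 2.400000)/(-1.649875 - (-8.640000)) = 3.847059; f(z_3) = 0.399862
z_4 = 3.847059 - (0.399862)·(3.847059 - 3.570732)/(0.399862 - (-1.649875)) = 3.793153; f(z_4) = -0.011990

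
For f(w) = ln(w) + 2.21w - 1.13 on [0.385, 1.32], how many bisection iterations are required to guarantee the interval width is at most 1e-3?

10

Initial width b − a = 1.32 − 0.385 = 0.935000.
After n steps the width is (b−a)/2^n; need (b−a)/2^n ≤ 1e-3.
So n ≥ log₂(0.935000/1e-3) = log₂(935.0000) ≈ 9.8688.
Hence n = 10.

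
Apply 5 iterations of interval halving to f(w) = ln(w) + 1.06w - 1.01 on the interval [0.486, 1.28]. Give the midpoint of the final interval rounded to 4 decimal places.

0.9698

f(0.486000) = -1.216387, f(1.280000) = 0.593660 (opposite signs)
step 1: m = 0.883000, f(m) = -0.198450 < 0 → root in [0.883000, 1.280000]
step 2: m = 1.081500, f(m) = 0.214739 > 0 → root in [0.883000, 1.081500]
step 3: m = 0.982250, f(m) = 0.013276 > 0 → root in [0.883000, 0.982250]
step 4: m = 0.932625, f(m) = -0.091170 < 0 → root in [0.932625, 0.982250]
step 5: m = 0.957438, f(m) = -0.038611 < 0 → root in [0.957438, 0.982250]
Midpoint of [0.957438, 0.982250] = 0.969844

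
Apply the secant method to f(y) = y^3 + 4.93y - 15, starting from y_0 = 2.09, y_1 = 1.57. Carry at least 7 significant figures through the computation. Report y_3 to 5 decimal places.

1.82229

f(y_0) = 4.433029, f(y_1) = -3.390007
y_2 = 1.570000 - (-3.390007)·(1.570000 - 2.090000)/(-3.390007 - (4.433029)) = 1.795335; f(y_2) = -0.362225
y_3 = 1.795335 - (-0.362225)·(1.795335 - 1.570000)/(-0.362225 - (-3.390007)) = 1.822293; f(y_3) = 0.035282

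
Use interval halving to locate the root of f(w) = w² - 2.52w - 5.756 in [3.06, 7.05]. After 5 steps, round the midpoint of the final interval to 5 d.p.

f(3.060000) = -4.103600, f(7.050000) = 26.180500 (opposite signs)
step 1: m = 5.055000, f(m) = 7.058425 > 0 → root in [3.060000, 5.055000]
step 2: m = 4.057500, f(m) = 0.482406 > 0 → root in [3.060000, 4.057500]
step 3: m = 3.558750, f(m) = -2.059348 < 0 → root in [3.558750, 4.057500]
step 4: m = 3.808125, f(m) = -0.850659 < 0 → root in [3.808125, 4.057500]
step 5: m = 3.932812, f(m) = -0.199673 < 0 → root in [3.932812, 4.057500]
Midpoint of [3.932812, 4.057500] = 3.995156

3.99516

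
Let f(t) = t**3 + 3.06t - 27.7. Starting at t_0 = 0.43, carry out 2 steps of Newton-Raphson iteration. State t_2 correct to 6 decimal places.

Newton update: t ← t − f(t)/f'(t).
f'(t) = 3t**2 + 3.06
t_0 = 0.430000: f = -26.304693, f' = 3.614700 → t_1 = 0.430000 - (-26.304693)/(3.614700) = 7.707144
t_1 = 7.707144: f = 453.688772, f' = 181.260213 → t_2 = 7.707144 - (453.688772)/(181.260213) = 5.204175

5.204175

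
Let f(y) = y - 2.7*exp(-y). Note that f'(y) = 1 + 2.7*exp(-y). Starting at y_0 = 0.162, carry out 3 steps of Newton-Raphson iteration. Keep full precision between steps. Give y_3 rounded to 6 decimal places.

0.996609

Newton update: y ← y − f(y)/f'(y).
y_0 = 0.162000: f = -2.134191, f' = 3.296191 → y_1 = 0.162000 - (-2.134191)/(3.296191) = 0.809472
y_1 = 0.809472: f = -0.392279, f' = 2.201751 → y_2 = 0.809472 - (-0.392279)/(2.201751) = 0.987639
y_2 = 0.987639: f = -0.017990, f' = 2.005629 → y_3 = 0.987639 - (-0.017990)/(2.005629) = 0.996609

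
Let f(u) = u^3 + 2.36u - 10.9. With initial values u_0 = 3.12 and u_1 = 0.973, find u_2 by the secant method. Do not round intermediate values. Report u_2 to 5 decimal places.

f(u_0) = 26.834528, f(u_1) = -7.682553
u_2 = 0.973000 - (-7.682553)·(0.973000 - 3.120000)/(-7.682553 - (26.834528)) = 1.450863; f(u_2) = -4.421890

1.45086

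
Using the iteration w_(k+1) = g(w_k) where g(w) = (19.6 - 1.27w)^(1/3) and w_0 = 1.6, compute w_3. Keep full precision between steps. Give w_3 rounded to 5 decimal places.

2.53964

w_1 = g(1.600000) = 2.599605
w_2 = g(2.599605) = 2.535416
w_3 = g(2.535416) = 2.539636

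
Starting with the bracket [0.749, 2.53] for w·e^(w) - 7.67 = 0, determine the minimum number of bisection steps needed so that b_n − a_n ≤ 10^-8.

28

Initial width b − a = 2.53 − 0.749 = 1.781000.
After n steps the width is (b−a)/2^n; need (b−a)/2^n ≤ 10^-8.
So n ≥ log₂(1.781000/10^-8) = log₂(178100000.0000) ≈ 27.4081.
Hence n = 28.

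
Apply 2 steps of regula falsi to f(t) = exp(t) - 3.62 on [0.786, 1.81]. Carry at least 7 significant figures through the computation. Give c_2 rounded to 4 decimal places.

1.2554

False-position update: c = (a·f(b) − b·f(a))/(f(b) − f(a)); replace the endpoint whose sign matches f(c).
f(0.786000) = -1.425400, f(1.810000) = 2.490447
step 1: c = 1.158744, f(c) = -0.434070 < 0 → new bracket [1.158744, 1.810000]
step 2: c = 1.255407, f(c) = -0.110735 < 0 → new bracket [1.255407, 1.810000]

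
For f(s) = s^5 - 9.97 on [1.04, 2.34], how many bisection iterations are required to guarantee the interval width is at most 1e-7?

Initial width b − a = 2.34 − 1.04 = 1.300000.
After n steps the width is (b−a)/2^n; need (b−a)/2^n ≤ 1e-7.
So n ≥ log₂(1.300000/1e-7) = log₂(13000000.0000) ≈ 23.6320.
Hence n = 24.

24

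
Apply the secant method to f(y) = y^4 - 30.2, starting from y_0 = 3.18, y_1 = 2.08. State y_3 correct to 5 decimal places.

2.36624

f(y_0) = 72.060634, f(y_1) = -11.482263
y_2 = 2.080000 - (-11.482263)·(2.080000 - 3.180000)/(-11.482263 - (72.060634)) = 2.231186; f(y_2) = -5.417629
y_3 = 2.231186 - (-5.417629)·(2.231186 - 2.080000)/(-5.417629 - (-11.482263)) = 2.366242; f(y_3) = 1.149941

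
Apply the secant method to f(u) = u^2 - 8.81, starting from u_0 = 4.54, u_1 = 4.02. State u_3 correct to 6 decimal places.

f(u_0) = 11.801600, f(u_1) = 7.350400
u_2 = 4.020000 - (7.350400)·(4.020000 - 4.540000)/(7.350400 - (11.801600)) = 3.161308; f(u_2) = 1.183871
u_3 = 3.161308 - (1.183871)·(3.161308 - 4.020000)/(1.183871 - (7.350400)) = 2.996454; f(u_3) = 0.168736

2.996454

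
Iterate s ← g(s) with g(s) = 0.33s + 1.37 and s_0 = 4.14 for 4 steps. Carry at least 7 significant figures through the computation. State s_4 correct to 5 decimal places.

2.06962

s_1 = g(4.140000) = 2.736200
s_2 = g(2.736200) = 2.272946
s_3 = g(2.272946) = 2.120072
s_4 = g(2.120072) = 2.069624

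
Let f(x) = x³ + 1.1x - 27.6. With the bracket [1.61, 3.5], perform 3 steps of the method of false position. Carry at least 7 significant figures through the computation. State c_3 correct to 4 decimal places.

2.8915

f(1.610000) = -21.655719, f(3.500000) = 19.125000
step 1: c = 2.613644, f(c) = -6.870845 < 0 → new bracket [2.613644, 3.500000]
step 2: c = 2.847912, f(c) = -1.369001 < 0 → new bracket [2.847912, 3.500000]
step 3: c = 2.891472, f(c) = -0.244910 < 0 → new bracket [2.891472, 3.500000]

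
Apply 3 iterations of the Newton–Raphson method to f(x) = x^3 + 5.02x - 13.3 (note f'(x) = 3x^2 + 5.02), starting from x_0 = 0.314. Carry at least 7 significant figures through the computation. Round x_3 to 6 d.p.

x_0 = 0.314000: f = -11.692761, f' = 5.315788 → x_1 = 0.314000 - (-11.692761)/(5.315788) = 2.513629
x_1 = 2.513629: f = 15.200354, f' = 23.974991 → x_2 = 2.513629 - (15.200354)/(23.974991) = 1.879620
x_2 = 1.879620: f = 2.776338, f' = 15.618915 → x_3 = 1.879620 - (2.776338)/(15.618915) = 1.701865

1.701865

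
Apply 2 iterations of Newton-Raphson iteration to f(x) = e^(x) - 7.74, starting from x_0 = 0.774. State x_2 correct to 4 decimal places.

f'(x) = e^(x)
x_0 = 0.774000: f = -5.571577, f' = 2.168423 → x_1 = 0.774000 - (-5.571577)/(2.168423) = 3.343415
x_1 = 3.343415: f = 20.575657, f' = 28.315657 → x_2 = 3.343415 - (20.575657)/(28.315657) = 2.616762

2.6168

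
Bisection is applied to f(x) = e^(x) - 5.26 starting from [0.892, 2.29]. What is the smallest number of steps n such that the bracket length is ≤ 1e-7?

Initial width b − a = 2.29 − 0.892 = 1.398000.
After n steps the width is (b−a)/2^n; need (b−a)/2^n ≤ 1e-7.
So n ≥ log₂(1.398000/1e-7) = log₂(13980000.0000) ≈ 23.7369.
Hence n = 24.

24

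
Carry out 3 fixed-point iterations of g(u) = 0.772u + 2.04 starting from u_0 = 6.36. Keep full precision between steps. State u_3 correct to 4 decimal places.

7.7569

u_1 = g(6.360000) = 6.949920
u_2 = g(6.949920) = 7.405338
u_3 = g(7.405338) = 7.756921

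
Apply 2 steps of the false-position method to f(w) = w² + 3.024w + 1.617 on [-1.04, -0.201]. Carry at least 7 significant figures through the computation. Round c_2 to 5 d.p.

-0.71718

f(-1.040000) = -0.446360, f(-0.201000) = 1.049577
step 1: c = -0.789658, f(c) = -0.147366 < 0 → new bracket [-0.789658, -0.201000]
step 2: c = -0.717183, f(c) = -0.037410 < 0 → new bracket [-0.717183, -0.201000]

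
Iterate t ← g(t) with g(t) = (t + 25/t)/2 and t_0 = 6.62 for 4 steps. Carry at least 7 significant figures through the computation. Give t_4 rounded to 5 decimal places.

t_1 = g(6.620000) = 5.198218
t_2 = g(5.198218) = 5.003779
t_3 = g(5.003779) = 5.000001
t_4 = g(5.000001) = 5.000000

5.00000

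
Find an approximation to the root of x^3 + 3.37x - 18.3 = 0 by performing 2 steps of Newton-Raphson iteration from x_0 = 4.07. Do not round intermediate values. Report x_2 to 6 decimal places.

2.340651

Newton update: x ← x − f(x)/f'(x).
f'(x) = 3x^2 + 3.37
x_0 = 4.070000: f = 62.835043, f' = 53.064700 → x_1 = 4.070000 - (62.835043)/(53.064700) = 2.885879
x_1 = 2.885879: f = 15.459862, f' = 28.354887 → x_2 = 2.885879 - (15.459862)/(28.354887) = 2.340651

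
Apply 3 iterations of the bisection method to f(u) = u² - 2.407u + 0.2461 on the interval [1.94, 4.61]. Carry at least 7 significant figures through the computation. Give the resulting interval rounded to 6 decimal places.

[2.273750, 2.607500]

f(1.940000) = -0.659880, f(4.610000) = 10.401930 (opposite signs)
step 1: m = 3.275000, f(m) = 3.088800 > 0 → root in [1.940000, 3.275000]
step 2: m = 2.607500, f(m) = 0.768904 > 0 → root in [1.940000, 2.607500]
step 3: m = 2.273750, f(m) = -0.056877 < 0 → root in [2.273750, 2.607500]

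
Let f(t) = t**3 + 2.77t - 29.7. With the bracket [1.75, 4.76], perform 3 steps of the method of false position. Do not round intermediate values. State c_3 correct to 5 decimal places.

2.69099

f(1.750000) = -19.493125, f(4.760000) = 91.335376
step 1: c = 2.279415, f(c) = -11.542783 < 0 → new bracket [2.279415, 4.760000]
step 2: c = 2.557733, f(c) = -5.882386 < 0 → new bracket [2.557733, 4.760000]
step 3: c = 2.690987, f(c) = -2.759432 < 0 → new bracket [2.690987, 4.760000]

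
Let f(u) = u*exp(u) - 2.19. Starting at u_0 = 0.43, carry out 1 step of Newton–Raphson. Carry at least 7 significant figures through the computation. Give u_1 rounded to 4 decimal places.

f'(u) = (u+1)*exp(u)
u_0 = 0.430000: f = -1.528979, f' = 2.198278 → u_1 = 0.430000 - (-1.528979)/(2.198278) = 1.125535

1.1255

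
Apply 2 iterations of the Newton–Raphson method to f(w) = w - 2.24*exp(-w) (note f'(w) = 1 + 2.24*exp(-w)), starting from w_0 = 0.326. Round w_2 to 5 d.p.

0.90382

Newton update: w ← w − f(w)/f'(w).
w_0 = 0.326000: f = -1.290844, f' = 2.616844 → w_1 = 0.326000 - (-1.290844)/(2.616844) = 0.819283
w_1 = 0.819283: f = -0.167992, f' = 1.987275 → w_2 = 0.819283 - (-0.167992)/(1.987275) = 0.903817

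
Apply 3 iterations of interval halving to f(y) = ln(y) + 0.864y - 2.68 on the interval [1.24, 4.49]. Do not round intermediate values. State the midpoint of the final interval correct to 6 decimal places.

f(1.240000) = -1.393529, f(4.490000) = 2.701213 (opposite signs)
step 1: m = 2.865000, f(m) = 0.847928 > 0 → root in [1.240000, 2.865000]
step 2: m = 2.052500, f(m) = -0.187581 < 0 → root in [2.052500, 2.865000]
step 3: m = 2.458750, f(m) = 0.344013 > 0 → root in [2.052500, 2.458750]
Midpoint of [2.052500, 2.458750] = 2.255625

2.255625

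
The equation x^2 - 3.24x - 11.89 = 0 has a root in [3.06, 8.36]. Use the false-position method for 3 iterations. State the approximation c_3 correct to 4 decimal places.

5.3568

f(3.060000) = -12.440800, f(8.360000) = 30.913200
step 1: c = 4.580880, f(c) = -5.747588 < 0 → new bracket [4.580880, 8.360000]
step 2: c = 5.173361, f(c) = -1.888023 < 0 → new bracket [5.173361, 8.360000]
step 3: c = 5.356783, f(c) = -0.550854 < 0 → new bracket [5.356783, 8.360000]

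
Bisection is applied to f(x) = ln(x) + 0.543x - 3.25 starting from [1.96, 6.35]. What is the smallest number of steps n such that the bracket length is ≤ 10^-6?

23

Initial width b − a = 6.35 − 1.96 = 4.390000.
After n steps the width is (b−a)/2^n; need (b−a)/2^n ≤ 10^-6.
So n ≥ log₂(4.390000/10^-6) = log₂(4390000.0000) ≈ 22.0658.
Hence n = 23.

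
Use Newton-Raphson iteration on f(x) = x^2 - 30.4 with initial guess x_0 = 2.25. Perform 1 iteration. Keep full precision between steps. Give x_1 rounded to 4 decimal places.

7.8806

f'(x) = 2x
x_0 = 2.250000: f = -25.337500, f' = 4.500000 → x_1 = 2.250000 - (-25.337500)/(4.500000) = 7.880556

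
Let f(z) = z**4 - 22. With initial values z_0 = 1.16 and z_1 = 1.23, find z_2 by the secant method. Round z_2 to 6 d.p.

4.115197

f(z_0) = -20.189361, f(z_1) = -19.711134
z_2 = 1.230000 - (-19.711134)·(1.230000 - 1.160000)/(-19.711134 - (-20.189361)) = 4.115197; f(z_2) = 264.789080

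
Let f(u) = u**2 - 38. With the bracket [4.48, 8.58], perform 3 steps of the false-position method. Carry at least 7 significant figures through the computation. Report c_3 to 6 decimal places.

6.155841

f(4.480000) = -17.929600, f(8.580000) = 35.616400
step 1: c = 5.852864, f(c) = -3.743986 < 0 → new bracket [5.852864, 8.580000]
step 2: c = 6.112271, f(c) = -0.640146 < 0 → new bracket [6.112271, 8.580000]
step 3: c = 6.155841, f(c) = -0.105621 < 0 → new bracket [6.155841, 8.580000]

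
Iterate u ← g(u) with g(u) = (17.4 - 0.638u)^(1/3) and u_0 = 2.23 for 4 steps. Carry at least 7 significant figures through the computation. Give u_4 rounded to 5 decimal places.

2.50925

u_1 = g(2.230000) = 2.518648
u_2 = g(2.518648) = 2.508934
u_3 = g(2.508934) = 2.509262
u_4 = g(2.509262) = 2.509251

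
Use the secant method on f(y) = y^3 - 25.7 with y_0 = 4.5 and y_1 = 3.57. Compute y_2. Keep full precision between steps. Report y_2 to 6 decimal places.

3.166426

f(y_0) = 65.425000, f(y_1) = 19.799293
y_2 = 3.570000 - (19.799293)·(3.570000 - 4.500000)/(19.799293 - (65.425000)) = 3.166426; f(y_2) = 6.047394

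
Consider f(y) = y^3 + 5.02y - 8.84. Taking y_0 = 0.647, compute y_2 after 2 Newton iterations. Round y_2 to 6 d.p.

1.323877

Newton update: y ← y − f(y)/f'(y).
f'(y) = 3y^2 + 5.02
y_0 = 0.647000: f = -5.321220, f' = 6.275827 → y_1 = 0.647000 - (-5.321220)/(6.275827) = 1.494891
y_1 = 1.494891: f = 2.004990, f' = 11.724101 → y_2 = 1.494891 - (2.004990)/(11.724101) = 1.323877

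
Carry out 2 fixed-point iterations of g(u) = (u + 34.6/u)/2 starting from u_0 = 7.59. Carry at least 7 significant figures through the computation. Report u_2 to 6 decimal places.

5.885215

u_1 = g(7.590000) = 6.074315
u_2 = g(6.074315) = 5.885215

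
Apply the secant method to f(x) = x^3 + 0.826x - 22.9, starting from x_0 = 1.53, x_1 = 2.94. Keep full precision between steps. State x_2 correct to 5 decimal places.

f(x_0) = -18.054643, f(x_1) = 4.940624
x_2 = 2.940000 - (4.940624)·(2.940000 - 1.530000)/(4.940624 - (-18.054643)) = 2.637056; f(x_2) = -2.383536

2.63706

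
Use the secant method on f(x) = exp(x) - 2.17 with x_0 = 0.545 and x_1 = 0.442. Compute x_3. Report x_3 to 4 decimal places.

0.7674

f(x_0) = -0.445392, f(x_1) = -0.614184
x_2 = 0.442000 - (-0.614184)·(0.442000 - 0.545000)/(-0.614184 - (-0.445392)) = 0.816785; f(x_2) = 0.093212
x_3 = 0.816785 - (0.093212)·(0.816785 - 0.442000)/(0.093212 - (-0.614184)) = 0.767400; f(x_3) = -0.015841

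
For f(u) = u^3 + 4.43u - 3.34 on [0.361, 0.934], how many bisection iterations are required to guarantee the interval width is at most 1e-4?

Initial width b − a = 0.934 − 0.361 = 0.573000.
After n steps the width is (b−a)/2^n; need (b−a)/2^n ≤ 1e-4.
So n ≥ log₂(0.573000/1e-4) = log₂(5730.0000) ≈ 12.4843.
Hence n = 13.

13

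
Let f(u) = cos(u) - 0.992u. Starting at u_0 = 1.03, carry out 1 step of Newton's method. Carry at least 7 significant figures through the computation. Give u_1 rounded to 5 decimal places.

f'(u) = -sin(u) - 0.992
u_0 = 1.030000: f = -0.506941, f' = -1.849299 → u_1 = 1.030000 - (-0.506941)/(-1.849299) = 0.755874

0.75587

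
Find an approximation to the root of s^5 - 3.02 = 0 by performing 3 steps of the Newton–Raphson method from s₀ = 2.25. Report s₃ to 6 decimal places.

f'(s) = 5s⁴
s_0 = 2.250000: f = 54.645039, f' = 128.144531 → s_1 = 2.250000 - (54.645039)/(128.144531) = 1.823567
s_1 = 1.823567: f = 17.145490, f' = 55.291330 → s_2 = 1.823567 - (17.145490)/(55.291330) = 1.513473
s_2 = 1.513473: f = 4.920980, f' = 26.234287 → s_3 = 1.513473 - (4.920980)/(26.234287) = 1.325895

1.325895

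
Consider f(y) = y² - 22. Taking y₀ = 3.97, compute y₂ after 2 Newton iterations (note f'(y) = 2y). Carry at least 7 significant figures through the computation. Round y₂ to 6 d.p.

Newton update: y ← y − f(y)/f'(y).
y_0 = 3.970000: f = -6.239100, f' = 7.940000 → y_1 = 3.970000 - (-6.239100)/(7.940000) = 4.755781
y_1 = 4.755781: f = 0.617452, f' = 9.511562 → y_2 = 4.755781 - (0.617452)/(9.511562) = 4.690865

4.690865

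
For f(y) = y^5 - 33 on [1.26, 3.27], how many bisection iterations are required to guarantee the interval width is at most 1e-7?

Initial width b − a = 3.27 − 1.26 = 2.010000.
After n steps the width is (b−a)/2^n; need (b−a)/2^n ≤ 1e-7.
So n ≥ log₂(2.010000/1e-7) = log₂(20100000.0000) ≈ 24.2607.
Hence n = 25.

25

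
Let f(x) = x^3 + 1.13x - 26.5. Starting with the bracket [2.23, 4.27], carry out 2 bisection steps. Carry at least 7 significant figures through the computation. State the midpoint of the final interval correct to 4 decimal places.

2.9950

f(2.230000) = -12.890533, f(4.270000) = 56.179583 (opposite signs)
step 1: m = 3.250000, f(m) = 11.500625 > 0 → root in [2.230000, 3.250000]
step 2: m = 2.740000, f(m) = -2.832976 < 0 → root in [2.740000, 3.250000]
Midpoint of [2.740000, 3.250000] = 2.995000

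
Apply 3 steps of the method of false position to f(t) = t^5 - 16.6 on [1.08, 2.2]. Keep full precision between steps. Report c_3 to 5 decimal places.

1.69104

False-position update: c = (a·f(b) − b·f(a))/(f(b) − f(a)); replace the endpoint whose sign matches f(c).
f(1.080000) = -15.130672, f(2.200000) = 34.936320
step 1: c = 1.418474, f(c) = -10.857431 < 0 → new bracket [1.418474, 2.200000]
step 2: c = 1.603769, f(c) = -5.990157 < 0 → new bracket [1.603769, 2.200000]
step 3: c = 1.691036, f(c) = -2.771861 < 0 → new bracket [1.691036, 2.200000]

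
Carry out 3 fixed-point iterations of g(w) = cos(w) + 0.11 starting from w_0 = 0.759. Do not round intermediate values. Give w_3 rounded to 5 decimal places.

w_1 = g(0.759000) = 0.835525
w_2 = g(0.835525) = 0.780789
w_3 = g(0.780789) = 0.820359

0.82036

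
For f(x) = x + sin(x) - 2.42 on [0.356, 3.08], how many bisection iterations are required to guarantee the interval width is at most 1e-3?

12

Initial width b − a = 3.08 − 0.356 = 2.724000.
After n steps the width is (b−a)/2^n; need (b−a)/2^n ≤ 1e-3.
So n ≥ log₂(2.724000/1e-3) = log₂(2724.0000) ≈ 11.4115.
Hence n = 12.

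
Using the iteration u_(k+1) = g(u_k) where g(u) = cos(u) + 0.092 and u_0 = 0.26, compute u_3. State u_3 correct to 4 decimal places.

u_1 = g(0.260000) = 1.058390
u_2 = g(1.058390) = 0.582276
u_3 = g(0.582276) = 0.927213

0.9272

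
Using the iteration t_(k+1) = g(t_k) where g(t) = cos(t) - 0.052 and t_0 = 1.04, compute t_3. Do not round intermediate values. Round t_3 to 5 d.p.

0.61053

t_1 = g(1.040000) = 0.454220
t_2 = g(0.454220) = 0.846603
t_3 = g(0.846603) = 0.610531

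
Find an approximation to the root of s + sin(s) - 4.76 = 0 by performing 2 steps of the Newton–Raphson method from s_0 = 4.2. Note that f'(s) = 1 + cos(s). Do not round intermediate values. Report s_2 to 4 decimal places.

Newton update: s ← s − f(s)/f'(s).
s_0 = 4.200000: f = -1.431576, f' = 0.509739 → s_1 = 4.200000 - (-1.431576)/(0.509739) = 7.008448
s_1 = 7.008448: f = 2.911779, f' = 1.748325 → s_2 = 7.008448 - (2.911779)/(1.748325) = 5.342980

5.3430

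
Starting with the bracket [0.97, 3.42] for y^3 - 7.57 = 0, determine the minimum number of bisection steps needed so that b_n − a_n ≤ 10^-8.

28

Initial width b − a = 3.42 − 0.97 = 2.450000.
After n steps the width is (b−a)/2^n; need (b−a)/2^n ≤ 10^-8.
So n ≥ log₂(2.450000/10^-8) = log₂(245000000.0000) ≈ 27.8682.
Hence n = 28.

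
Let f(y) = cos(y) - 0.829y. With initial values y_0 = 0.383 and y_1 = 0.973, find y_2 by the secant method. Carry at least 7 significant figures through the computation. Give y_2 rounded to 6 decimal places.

0.804538

Secant update: y_(k+1) = y_k − f(y_k)·(y_k − y_(k-1))/(f(y_k) − f(y_(k-1))).
f(y_0) = 0.610041, f(y_1) = -0.243795
y_2 = 0.973000 - (-0.243795)·(0.973000 - 0.383000)/(-0.243795 - (0.610041)) = 0.804538; f(y_2) = 0.026482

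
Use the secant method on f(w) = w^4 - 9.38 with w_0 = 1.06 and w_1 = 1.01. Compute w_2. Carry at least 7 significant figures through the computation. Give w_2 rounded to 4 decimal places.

f(w_0) = -8.117523, f(w_1) = -8.339396
w_2 = 1.010000 - (-8.339396)·(1.010000 - 1.060000)/(-8.339396 - (-8.117523)) = 2.889318; f(w_2) = 60.311738

2.8893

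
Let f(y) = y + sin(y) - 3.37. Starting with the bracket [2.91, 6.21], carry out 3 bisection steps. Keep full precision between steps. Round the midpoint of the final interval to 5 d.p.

f(2.910000) = -0.230472, f(6.210000) = 2.766880 (opposite signs)
step 1: m = 4.560000, f(m) = 0.201589 > 0 → root in [2.910000, 4.560000]
step 2: m = 3.735000, f(m) = -0.194189 < 0 → root in [3.735000, 4.560000]
step 3: m = 4.147500, f(m) = -0.067148 < 0 → root in [4.147500, 4.560000]
Midpoint of [4.147500, 4.560000] = 4.353750

4.35375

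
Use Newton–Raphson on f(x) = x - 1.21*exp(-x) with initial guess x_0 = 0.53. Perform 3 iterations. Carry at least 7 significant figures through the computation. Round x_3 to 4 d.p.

f'(x) = 1 + 1.21*exp(-x)
x_0 = 0.530000: f = -0.182212, f' = 1.712212 → x_1 = 0.530000 - (-0.182212)/(1.712212) = 0.636419
x_1 = 0.636419: f = -0.003894, f' = 1.640313 → x_2 = 0.636419 - (-0.003894)/(1.640313) = 0.638793
x_2 = 0.638793: f = -0.000002, f' = 1.638795 → x_3 = 0.638793 - (-0.000002)/(1.638795) = 0.638794

0.6388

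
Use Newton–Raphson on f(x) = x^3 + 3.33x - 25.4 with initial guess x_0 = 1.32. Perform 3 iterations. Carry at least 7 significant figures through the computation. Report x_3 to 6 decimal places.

f'(x) = 3x^2 + 3.33
x_0 = 1.320000: f = -18.704432, f' = 8.557200 → x_1 = 1.320000 - (-18.704432)/(8.557200) = 3.505812
x_1 = 3.505812: f = 29.363307, f' = 40.202157 → x_2 = 3.505812 - (29.363307)/(40.202157) = 2.775421
x_2 = 2.775421: f = 5.221110, f' = 26.438883 → x_3 = 2.775421 - (5.221110)/(26.438883) = 2.577942

2.577942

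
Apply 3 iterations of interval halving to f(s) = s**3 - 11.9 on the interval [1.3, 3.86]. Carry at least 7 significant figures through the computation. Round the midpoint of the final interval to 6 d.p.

f(1.300000) = -9.703000, f(3.860000) = 45.612456 (opposite signs)
step 1: m = 2.580000, f(m) = 5.273512 > 0 → root in [1.300000, 2.580000]
step 2: m = 1.940000, f(m) = -4.598616 < 0 → root in [1.940000, 2.580000]
step 3: m = 2.260000, f(m) = -0.356824 < 0 → root in [2.260000, 2.580000]
Midpoint of [2.260000, 2.580000] = 2.420000

2.420000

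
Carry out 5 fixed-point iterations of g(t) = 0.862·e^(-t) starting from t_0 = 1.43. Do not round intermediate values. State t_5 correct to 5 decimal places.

0.49133

t_1 = g(1.430000) = 0.206284
t_2 = g(0.206284) = 0.701325
t_3 = g(0.701325) = 0.427490
t_4 = g(0.427490) = 0.562148
t_5 = g(0.562148) = 0.491326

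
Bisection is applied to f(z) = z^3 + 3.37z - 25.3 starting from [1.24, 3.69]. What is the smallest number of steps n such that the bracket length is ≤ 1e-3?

Initial width b − a = 3.69 − 1.24 = 2.450000.
After n steps the width is (b−a)/2^n; need (b−a)/2^n ≤ 1e-3.
So n ≥ log₂(2.450000/1e-3) = log₂(2450.0000) ≈ 11.2586.
Hence n = 12.

12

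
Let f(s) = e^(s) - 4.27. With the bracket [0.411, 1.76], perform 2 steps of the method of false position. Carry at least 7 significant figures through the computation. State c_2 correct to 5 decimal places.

1.42534

False-position update: c = (a·f(b) − b·f(a))/(f(b) − f(a)); replace the endpoint whose sign matches f(c).
f(0.411000) = -2.761675, f(1.760000) = 1.542437
step 1: c = 1.276567, f(c) = -0.685685 < 0 → new bracket [1.276567, 1.760000]
step 2: c = 1.425340, f(c) = -0.110730 < 0 → new bracket [1.425340, 1.760000]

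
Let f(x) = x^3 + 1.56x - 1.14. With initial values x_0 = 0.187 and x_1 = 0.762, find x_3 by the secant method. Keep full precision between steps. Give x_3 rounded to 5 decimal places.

f(x_0) = -0.841741, f(x_1) = 0.491171
x_2 = 0.762000 - (0.491171)·(0.762000 - 0.187000)/(0.491171 - (-0.841741)) = 0.550116; f(x_2) = -0.115340
x_3 = 0.550116 - (-0.115340)·(0.550116 - 0.762000)/(-0.115340 - (0.491171)) = 0.590410; f(x_3) = -0.013154

0.59041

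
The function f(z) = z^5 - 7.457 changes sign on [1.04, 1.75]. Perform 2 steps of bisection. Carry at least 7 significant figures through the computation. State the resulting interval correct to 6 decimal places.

f(1.040000) = -6.240347, f(1.750000) = 8.956086 (opposite signs)
step 1: m = 1.395000, f(m) = -2.174116 < 0 → root in [1.395000, 1.750000]
step 2: m = 1.572500, f(m) = 2.158088 > 0 → root in [1.395000, 1.572500]

[1.395000, 1.572500]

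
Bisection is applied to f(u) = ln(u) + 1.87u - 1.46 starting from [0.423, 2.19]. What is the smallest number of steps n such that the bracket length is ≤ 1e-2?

Initial width b − a = 2.19 − 0.423 = 1.767000.
After n steps the width is (b−a)/2^n; need (b−a)/2^n ≤ 1e-2.
So n ≥ log₂(1.767000/1e-2) = log₂(176.7000) ≈ 7.4652.
Hence n = 8.

8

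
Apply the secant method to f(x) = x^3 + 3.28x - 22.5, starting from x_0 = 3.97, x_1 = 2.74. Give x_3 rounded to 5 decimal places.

f(x_0) = 53.092373, f(x_1) = 7.058024
x_2 = 2.740000 - (7.058024)·(2.740000 - 3.970000)/(7.058024 - (53.092373)) = 2.551415; f(x_2) = 2.477644
x_3 = 2.551415 - (2.477644)·(2.551415 - 2.740000)/(2.477644 - (7.058024)) = 2.449405; f(x_3) = 0.229466

2.44941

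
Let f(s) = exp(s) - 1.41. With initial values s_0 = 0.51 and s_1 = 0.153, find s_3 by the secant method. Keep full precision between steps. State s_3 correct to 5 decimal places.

f(s_0) = 0.255291, f(s_1) = -0.244675
s_2 = 0.153000 - (-0.244675)·(0.153000 - 0.510000)/(-0.244675 - (0.255291)) = 0.327710; f(s_2) = -0.022214
s_3 = 0.327710 - (-0.022214)·(0.327710 - 0.153000)/(-0.022214 - (-0.244675)) = 0.345155; f(s_3) = 0.002209

0.34516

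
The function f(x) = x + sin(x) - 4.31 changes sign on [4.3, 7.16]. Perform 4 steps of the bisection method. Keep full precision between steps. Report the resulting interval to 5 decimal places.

[5.19375, 5.37250]

f(4.300000) = -0.926166, f(7.160000) = 3.618705 (opposite signs)
step 1: m = 5.730000, f(m) = 0.894600 > 0 → root in [4.300000, 5.730000]
step 2: m = 5.015000, f(m) = -0.249562 < 0 → root in [5.015000, 5.730000]
step 3: m = 5.372500, f(m) = 0.272576 > 0 → root in [5.015000, 5.372500]
step 4: m = 5.193750, f(m) = -0.002616 < 0 → root in [5.193750, 5.372500]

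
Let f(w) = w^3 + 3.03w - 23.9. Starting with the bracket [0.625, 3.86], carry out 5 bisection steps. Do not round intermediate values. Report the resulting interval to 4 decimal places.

f(0.625000) = -21.762109, f(3.860000) = 45.308256 (opposite signs)
step 1: m = 2.242500, f(m) = -5.828127 < 0 → root in [2.242500, 3.860000]
step 2: m = 3.051250, f(m) = 13.752811 > 0 → root in [2.242500, 3.051250]
step 3: m = 2.646875, f(m) = 2.663898 > 0 → root in [2.242500, 2.646875]
step 4: m = 2.444687, f(m) = -1.881929 < 0 → root in [2.444687, 2.646875]
step 5: m = 2.545781, f(m) = 0.312931 > 0 → root in [2.444687, 2.545781]

[2.4447, 2.5458]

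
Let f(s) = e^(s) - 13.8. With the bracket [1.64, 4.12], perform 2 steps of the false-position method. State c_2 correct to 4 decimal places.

f(1.640000) = -8.644830, f(4.120000) = 47.759242
step 1: c = 2.020100, f(c) = -6.260922 < 0 → new bracket [2.020100, 4.120000]
step 2: c = 2.263478, f(c) = -4.183526 < 0 → new bracket [2.263478, 4.120000]

2.2635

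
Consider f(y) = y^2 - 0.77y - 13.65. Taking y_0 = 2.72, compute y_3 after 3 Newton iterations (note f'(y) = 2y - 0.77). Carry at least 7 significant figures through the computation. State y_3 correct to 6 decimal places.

4.099651

y_0 = 2.720000: f = -8.346000, f' = 4.670000 → y_1 = 2.720000 - (-8.346000)/(4.670000) = 4.507152
y_1 = 4.507152: f = 3.193912, f' = 8.244304 → y_2 = 4.507152 - (3.193912)/(8.244304) = 4.119744
y_2 = 4.119744: f = 0.150085, f' = 7.469487 → y_3 = 4.119744 - (0.150085)/(7.469487) = 4.099651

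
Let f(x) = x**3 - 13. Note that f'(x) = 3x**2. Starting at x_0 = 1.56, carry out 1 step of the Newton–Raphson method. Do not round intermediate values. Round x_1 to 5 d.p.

Newton update: x ← x − f(x)/f'(x).
x_0 = 1.560000: f = -9.203584, f' = 7.300800 → x_1 = 1.560000 - (-9.203584)/(7.300800) = 2.820627

2.82063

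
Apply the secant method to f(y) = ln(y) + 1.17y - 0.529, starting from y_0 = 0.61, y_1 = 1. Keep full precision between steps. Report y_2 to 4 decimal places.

Secant update: y_(k+1) = y_k − f(y_k)·(y_k − y_(k-1))/(f(y_k) − f(y_(k-1))).
f(y_0) = -0.309596, f(y_1) = 0.641000
y_2 = 1.000000 - (0.641000)·(1.000000 - 0.610000)/(0.641000 - (-0.309596)) = 0.737018; f(y_2) = 0.028167

0.7370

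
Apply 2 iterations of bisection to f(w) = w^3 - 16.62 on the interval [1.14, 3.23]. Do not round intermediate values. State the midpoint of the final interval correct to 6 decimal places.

f(1.140000) = -15.138456, f(3.230000) = 17.078267 (opposite signs)
step 1: m = 2.185000, f(m) = -6.188318 < 0 → root in [2.185000, 3.230000]
step 2: m = 2.707500, f(m) = 3.227481 > 0 → root in [2.185000, 2.707500]
Midpoint of [2.185000, 2.707500] = 2.446250

2.446250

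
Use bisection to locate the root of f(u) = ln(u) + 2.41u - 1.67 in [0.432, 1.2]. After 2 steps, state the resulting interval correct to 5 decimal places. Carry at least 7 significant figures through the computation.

[0.62400, 0.81600]

f(0.432000) = -1.468210, f(1.200000) = 1.404322 (opposite signs)
step 1: m = 0.816000, f(m) = 0.093219 > 0 → root in [0.432000, 0.816000]
step 2: m = 0.624000, f(m) = -0.637765 < 0 → root in [0.624000, 0.816000]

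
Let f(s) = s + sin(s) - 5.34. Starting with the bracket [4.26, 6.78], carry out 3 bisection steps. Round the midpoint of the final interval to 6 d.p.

f(4.260000) = -1.979405, f(6.780000) = 1.916628 (opposite signs)
step 1: m = 5.520000, f(m) = -0.511227 < 0 → root in [5.520000, 6.780000]
step 2: m = 6.150000, f(m) = 0.677208 > 0 → root in [5.520000, 6.150000]
step 3: m = 5.835000, f(m) = 0.061669 > 0 → root in [5.520000, 5.835000]
Midpoint of [5.520000, 5.835000] = 5.677500

5.677500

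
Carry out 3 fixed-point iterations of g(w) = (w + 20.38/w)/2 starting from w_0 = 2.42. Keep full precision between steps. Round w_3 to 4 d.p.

w_1 = g(2.420000) = 5.420744
w_2 = g(5.420744) = 4.590188
w_3 = g(4.590188) = 4.515047

4.5150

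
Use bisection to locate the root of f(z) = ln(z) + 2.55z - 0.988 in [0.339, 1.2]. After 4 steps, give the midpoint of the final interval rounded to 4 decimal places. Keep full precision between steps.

0.5812

f(0.339000) = -1.205305, f(1.200000) = 2.254322 (opposite signs)
step 1: m = 0.769500, f(m) = 0.712211 > 0 → root in [0.339000, 0.769500]
step 2: m = 0.554250, f(m) = -0.164802 < 0 → root in [0.554250, 0.769500]
step 3: m = 0.661875, f(m) = 0.287103 > 0 → root in [0.554250, 0.661875]
step 4: m = 0.608062, f(m) = 0.065082 > 0 → root in [0.554250, 0.608062]
Midpoint of [0.554250, 0.608062] = 0.581156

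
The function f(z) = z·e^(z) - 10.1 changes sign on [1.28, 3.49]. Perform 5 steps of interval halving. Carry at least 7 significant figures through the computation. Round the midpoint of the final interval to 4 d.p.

1.7289

f(1.280000) = -5.496301, f(3.490000) = 104.322957 (opposite signs)
step 1: m = 2.385000, f(m) = 15.798864 > 0 → root in [1.280000, 2.385000]
step 2: m = 1.832500, f(m) = 1.352192 > 0 → root in [1.280000, 1.832500]
step 3: m = 1.556250, f(m) = -2.721805 < 0 → root in [1.556250, 1.832500]
step 4: m = 1.694375, f(m) = -0.877105 < 0 → root in [1.694375, 1.832500]
step 5: m = 1.763437, f(m) = 0.185165 > 0 → root in [1.694375, 1.763437]
Midpoint of [1.694375, 1.763437] = 1.728906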